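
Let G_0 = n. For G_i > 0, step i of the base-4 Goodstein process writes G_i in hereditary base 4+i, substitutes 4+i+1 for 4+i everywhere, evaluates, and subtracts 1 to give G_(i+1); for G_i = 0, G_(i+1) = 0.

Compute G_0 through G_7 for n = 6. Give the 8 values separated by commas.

6, 6, 6, 6, 5, 4, 3, 2

[0] 6 ≡ 4 + 2 (base 4). Lift 5: 7. −1: 6.
[1] 6 ≡ 5 + 1 (base 5). Lift 6: 7. −1: 6.
[2] 6 ≡ 6 (base 6). Lift 7: 7. −1: 6.
[3] 6 ≡ 6 (base 7). Lift 8: 6. −1: 5.
[4] 5 ≡ 5 (base 8). Lift 9: 5. −1: 4.
[5] 4 ≡ 4 (base 9). Lift 10: 4. −1: 3.
[6] 3 ≡ 3 (base 10). Lift 11: 3. −1: 2.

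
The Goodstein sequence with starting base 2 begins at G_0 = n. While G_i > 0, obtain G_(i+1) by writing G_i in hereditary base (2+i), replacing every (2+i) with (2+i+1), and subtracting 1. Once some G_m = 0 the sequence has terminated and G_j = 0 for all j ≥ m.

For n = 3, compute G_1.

[0] 3 ≡ 2 + 1 (base 2). Lift 3: 4. −1: 3.
[1] 3 ≡ 3 (base 3). Lift 4: 4. −1: 3.

3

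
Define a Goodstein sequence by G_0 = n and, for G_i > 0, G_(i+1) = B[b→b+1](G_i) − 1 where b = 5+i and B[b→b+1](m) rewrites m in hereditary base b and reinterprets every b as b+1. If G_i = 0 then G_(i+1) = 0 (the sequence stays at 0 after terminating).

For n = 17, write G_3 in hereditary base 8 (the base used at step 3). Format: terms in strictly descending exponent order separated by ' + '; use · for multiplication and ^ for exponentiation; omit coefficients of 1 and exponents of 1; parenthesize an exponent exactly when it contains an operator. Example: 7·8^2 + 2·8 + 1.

step 0: 17 = 3·5 + 2; sub 6 for 5: 3·6 + 2; = 20; G_1 = 20−1 = 19
step 1: 19 = 3·6 + 1; sub 7 for 6: 3·7 + 1; = 22; G_2 = 22−1 = 21
step 2: 21 = 3·7; sub 8 for 7: 3·8; = 24; G_3 = 24−1 = 23
step 3: 23 = 2·8 + 7; sub 9 for 8: 2·9 + 7; = 25; G_4 = 25−1 = 24

2·8 + 7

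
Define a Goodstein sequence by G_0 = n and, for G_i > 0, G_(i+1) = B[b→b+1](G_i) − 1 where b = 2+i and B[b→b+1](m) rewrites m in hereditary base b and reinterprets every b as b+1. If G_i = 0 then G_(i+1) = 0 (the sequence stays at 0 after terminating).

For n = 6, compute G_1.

29

6 —HB2→ 2^2 + 2 —bump→ 3^3 + 3 = 30 —(−1)→ 29
29 —HB3→ 3^3 + 2 —bump→ 4^4 + 2 = 258 —(−1)→ 257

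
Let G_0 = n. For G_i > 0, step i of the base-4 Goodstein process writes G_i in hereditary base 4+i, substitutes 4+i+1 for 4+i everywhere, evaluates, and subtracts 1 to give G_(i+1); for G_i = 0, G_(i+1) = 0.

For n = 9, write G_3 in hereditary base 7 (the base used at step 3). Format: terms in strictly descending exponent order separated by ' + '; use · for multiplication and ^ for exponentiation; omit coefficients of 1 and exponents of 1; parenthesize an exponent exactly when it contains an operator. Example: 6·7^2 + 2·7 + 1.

7 + 4

G_0=9  [base 4] 2·4 + 1  →[4↦5]→  2·5 + 1 = 11  −1 ⇒ G_1=10
G_1=10  [base 5] 2·5  →[5↦6]→  2·6 = 12  −1 ⇒ G_2=11
G_2=11  [base 6] 6 + 5  →[6↦7]→  7 + 5 = 12  −1 ⇒ G_3=11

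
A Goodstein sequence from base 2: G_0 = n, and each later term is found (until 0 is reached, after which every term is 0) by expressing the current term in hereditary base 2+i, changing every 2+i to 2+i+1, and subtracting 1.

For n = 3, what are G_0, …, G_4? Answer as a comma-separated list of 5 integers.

3 —HB2→ 2 + 1 —bump→ 3 + 1 = 4 —(−1)→ 3
3 —HB3→ 3 —bump→ 4 = 4 —(−1)→ 3
3 —HB4→ 3 —bump→ 3 = 3 —(−1)→ 2
2 —HB5→ 2 —bump→ 2 = 2 —(−1)→ 1

3, 3, 3, 2, 1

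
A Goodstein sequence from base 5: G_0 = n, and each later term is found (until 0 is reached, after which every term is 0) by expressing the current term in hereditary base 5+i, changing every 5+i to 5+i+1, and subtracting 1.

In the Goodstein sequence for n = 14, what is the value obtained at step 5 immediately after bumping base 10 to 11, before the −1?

20

base 5: 14 = 2·5 + 4; at 6: 2·6 + 4 = 16; next = 15
base 6: 15 = 2·6 + 3; at 7: 2·7 + 3 = 17; next = 16
base 7: 16 = 2·7 + 2; at 8: 2·8 + 2 = 18; next = 17
base 8: 17 = 2·8 + 1; at 9: 2·9 + 1 = 19; next = 18
base 9: 18 = 2·9; at 10: 2·10 = 20; next = 19
base 10: 19 = 10 + 9; at 11: 11 + 9 = 20; next = 19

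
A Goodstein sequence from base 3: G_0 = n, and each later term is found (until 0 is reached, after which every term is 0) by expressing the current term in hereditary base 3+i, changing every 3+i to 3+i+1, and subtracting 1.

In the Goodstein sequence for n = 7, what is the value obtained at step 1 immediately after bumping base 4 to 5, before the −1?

10

base 3: 7 = 2·3 + 1; at 4: 2·4 + 1 = 9; next = 8
base 4: 8 = 2·4; at 5: 2·5 = 10; next = 9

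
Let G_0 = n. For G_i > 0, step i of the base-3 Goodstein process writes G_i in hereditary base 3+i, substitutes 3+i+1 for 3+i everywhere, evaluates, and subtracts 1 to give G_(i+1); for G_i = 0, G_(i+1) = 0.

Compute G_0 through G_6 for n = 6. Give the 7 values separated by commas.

6, 7, 7, 7, 7, 7, 6

i=0: 6 = 2·3 (b=3); 3→4: 2·4 = 8; 8−1 = 7
i=1: 7 = 4 + 3 (b=4); 4→5: 5 + 3 = 8; 8−1 = 7
i=2: 7 = 5 + 2 (b=5); 5→6: 6 + 2 = 8; 8−1 = 7
i=3: 7 = 6 + 1 (b=6); 6→7: 7 + 1 = 8; 8−1 = 7
i=4: 7 = 7 (b=7); 7→8: 8 = 8; 8−1 = 7
i=5: 7 = 7 (b=8); 8→9: 7 = 7; 7−1 = 6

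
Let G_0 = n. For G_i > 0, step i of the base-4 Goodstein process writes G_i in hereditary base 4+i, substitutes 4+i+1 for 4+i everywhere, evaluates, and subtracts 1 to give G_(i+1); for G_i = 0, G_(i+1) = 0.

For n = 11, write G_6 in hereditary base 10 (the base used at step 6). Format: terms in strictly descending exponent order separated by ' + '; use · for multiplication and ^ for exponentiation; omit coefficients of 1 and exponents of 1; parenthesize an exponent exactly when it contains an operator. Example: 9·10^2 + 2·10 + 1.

11 —HB4→ 2·4 + 3 —bump→ 2·5 + 3 = 13 —(−1)→ 12
12 —HB5→ 2·5 + 2 —bump→ 2·6 + 2 = 14 —(−1)→ 13
13 —HB6→ 2·6 + 1 —bump→ 2·7 + 1 = 15 —(−1)→ 14
14 —HB7→ 2·7 —bump→ 2·8 = 16 —(−1)→ 15
15 —HB8→ 8 + 7 —bump→ 9 + 7 = 16 —(−1)→ 15
15 —HB9→ 9 + 6 —bump→ 10 + 6 = 16 —(−1)→ 15
15 —HB10→ 10 + 5 —bump→ 11 + 5 = 16 —(−1)→ 15

10 + 5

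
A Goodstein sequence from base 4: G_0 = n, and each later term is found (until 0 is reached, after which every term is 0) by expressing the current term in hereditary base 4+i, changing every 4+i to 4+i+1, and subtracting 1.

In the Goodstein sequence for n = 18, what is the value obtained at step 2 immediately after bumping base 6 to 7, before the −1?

[0] 18 ≡ 4^2 + 2 (base 4). Lift 5: 27. −1: 26.
[1] 26 ≡ 5^2 + 1 (base 5). Lift 6: 37. −1: 36.
[2] 36 ≡ 6^2 (base 6). Lift 7: 49. −1: 48.

49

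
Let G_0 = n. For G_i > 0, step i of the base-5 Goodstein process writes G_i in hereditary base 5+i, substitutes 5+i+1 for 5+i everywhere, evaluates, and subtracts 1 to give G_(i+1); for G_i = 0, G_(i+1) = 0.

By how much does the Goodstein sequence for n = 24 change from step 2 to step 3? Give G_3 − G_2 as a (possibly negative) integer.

3

(0) 24|_5 = 4·5 + 4 ↦ 4·6 + 4|_6 = 28 ⇒ 27
(1) 27|_6 = 4·6 + 3 ↦ 4·7 + 3|_7 = 31 ⇒ 30
(2) 30|_7 = 4·7 + 2 ↦ 4·8 + 2|_8 = 34 ⇒ 33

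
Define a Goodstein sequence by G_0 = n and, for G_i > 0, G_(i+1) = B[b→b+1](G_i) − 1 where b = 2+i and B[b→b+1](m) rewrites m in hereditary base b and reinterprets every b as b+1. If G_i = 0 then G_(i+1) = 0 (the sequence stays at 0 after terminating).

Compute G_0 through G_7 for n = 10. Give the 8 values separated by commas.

(0) 10|_2 = 2^(2 + 1) + 2 ↦ 3^(3 + 1) + 3|_3 = 84 ⇒ 83
(1) 83|_3 = 3^(3 + 1) + 2 ↦ 4^(4 + 1) + 2|_4 = 1026 ⇒ 1025
(2) 1025|_4 = 4^(4 + 1) + 1 ↦ 5^(5 + 1) + 1|_5 = 15626 ⇒ 15625
(3) 15625|_5 = 5^(5 + 1) ↦ 6^(6 + 1)|_6 = 279936 ⇒ 279935
(4) 279935|_6 = 5·6^6 + 5·6^5 + 5·6^4 + 5·6^3 + 5·6^2 + 5·6 + 5 ↦ 5·7^7 + 5·7^5 + 5·7^4 + 5·7^3 + 5·7^2 + 5·7 + 5|_7 = 4215755 ⇒ 4215754
(5) 4215754|_7 = 5·7^7 + 5·7^5 + 5·7^4 + 5·7^3 + 5·7^2 + 5·7 + 4 ↦ 5·8^8 + 5·8^5 + 5·8^4 + 5·8^3 + 5·8^2 + 5·8 + 4|_8 = 84073324 ⇒ 84073323
(6) 84073323|_8 = 5·8^8 + 5·8^5 + 5·8^4 + 5·8^3 + 5·8^2 + 5·8 + 3 ↦ 5·9^9 + 5·9^5 + 5·9^4 + 5·9^3 + 5·9^2 + 5·9 + 3|_9 = 1937434593 ⇒ 1937434592

10, 83, 1025, 15625, 279935, 4215754, 84073323, 1937434592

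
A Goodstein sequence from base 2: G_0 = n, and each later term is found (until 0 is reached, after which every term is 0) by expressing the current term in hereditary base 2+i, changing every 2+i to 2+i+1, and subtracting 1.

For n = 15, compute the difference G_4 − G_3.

[0] 15 ≡ 2^(2 + 1) + 2^2 + 2 + 1 (base 2). Lift 3: 112. −1: 111.
[1] 111 ≡ 3^(3 + 1) + 3^3 + 3 (base 3). Lift 4: 1284. −1: 1283.
[2] 1283 ≡ 4^(4 + 1) + 4^4 + 3 (base 4). Lift 5: 18753. −1: 18752.
[3] 18752 ≡ 5^(5 + 1) + 5^5 + 2 (base 5). Lift 6: 326594. −1: 326593.

307841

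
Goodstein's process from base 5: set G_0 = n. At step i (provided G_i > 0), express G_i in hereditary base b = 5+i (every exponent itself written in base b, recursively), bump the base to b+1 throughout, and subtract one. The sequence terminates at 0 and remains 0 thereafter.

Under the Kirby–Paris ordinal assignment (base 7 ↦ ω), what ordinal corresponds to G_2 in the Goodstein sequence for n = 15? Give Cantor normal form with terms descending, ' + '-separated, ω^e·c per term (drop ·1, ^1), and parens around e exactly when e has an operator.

ω·2 + 4

(0) 15|_5 = 3·5 ↦ 3·6|_6 = 18 ⇒ 17
(1) 17|_6 = 2·6 + 5 ↦ 2·7 + 5|_7 = 19 ⇒ 18
(2) 18|_7 = 2·7 + 4 ↦ 2·8 + 4|_8 = 20 ⇒ 19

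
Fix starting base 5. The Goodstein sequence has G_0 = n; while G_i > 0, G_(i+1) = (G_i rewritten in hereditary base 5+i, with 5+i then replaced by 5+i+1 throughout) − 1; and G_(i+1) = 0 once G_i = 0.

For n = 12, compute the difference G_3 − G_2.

1

[0] 12 ≡ 2·5 + 2 (base 5). Lift 6: 14. −1: 13.
[1] 13 ≡ 2·6 + 1 (base 6). Lift 7: 15. −1: 14.
[2] 14 ≡ 2·7 (base 7). Lift 8: 16. −1: 15.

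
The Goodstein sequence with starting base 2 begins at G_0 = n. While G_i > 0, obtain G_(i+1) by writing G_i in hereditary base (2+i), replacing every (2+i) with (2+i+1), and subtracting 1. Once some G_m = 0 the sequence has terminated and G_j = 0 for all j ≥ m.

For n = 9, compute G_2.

step 0: 9 = 2^(2 + 1) + 1; sub 3 for 2: 3^(3 + 1) + 1; = 82; G_1 = 82−1 = 81
step 1: 81 = 3^(3 + 1); sub 4 for 3: 4^(4 + 1); = 1024; G_2 = 1024−1 = 1023

1023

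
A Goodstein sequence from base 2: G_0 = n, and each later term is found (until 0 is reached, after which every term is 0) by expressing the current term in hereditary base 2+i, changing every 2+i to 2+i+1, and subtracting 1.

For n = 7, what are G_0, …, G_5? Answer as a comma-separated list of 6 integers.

7, 30, 259, 3127, 46657, 823543

G_0 = 7. HB_2(7) = 2^2 + 2 + 1. Bump = 31. G_1 = 30.
G_1 = 30. HB_3(30) = 3^3 + 3. Bump = 260. G_2 = 259.
G_2 = 259. HB_4(259) = 4^4 + 3. Bump = 3128. G_3 = 3127.
G_3 = 3127. HB_5(3127) = 5^5 + 2. Bump = 46658. G_4 = 46657.
G_4 = 46657. HB_6(46657) = 6^6 + 1. Bump = 823544. G_5 = 823543.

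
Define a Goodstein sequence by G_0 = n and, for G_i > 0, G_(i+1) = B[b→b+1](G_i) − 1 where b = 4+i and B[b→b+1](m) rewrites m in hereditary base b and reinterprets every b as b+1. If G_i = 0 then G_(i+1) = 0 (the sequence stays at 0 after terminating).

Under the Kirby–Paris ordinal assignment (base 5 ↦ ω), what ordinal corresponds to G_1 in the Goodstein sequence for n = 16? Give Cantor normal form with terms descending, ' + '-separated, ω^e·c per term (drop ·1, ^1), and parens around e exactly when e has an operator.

G_0 = 16. HB_4(16) = 4^2. Bump = 25. G_1 = 24.
G_1 = 24. HB_5(24) = 4·5 + 4. Bump = 28. G_2 = 27.

ω·4 + 4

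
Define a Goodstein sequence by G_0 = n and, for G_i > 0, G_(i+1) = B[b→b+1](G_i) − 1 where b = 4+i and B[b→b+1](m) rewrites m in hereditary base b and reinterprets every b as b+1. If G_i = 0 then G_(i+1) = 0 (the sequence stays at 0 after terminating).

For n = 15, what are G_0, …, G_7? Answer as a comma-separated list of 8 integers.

15, 17, 19, 21, 23, 24, 25, 26

G_0 = 15. HB_4(15) = 3·4 + 3. Bump = 18. G_1 = 17.
G_1 = 17. HB_5(17) = 3·5 + 2. Bump = 20. G_2 = 19.
G_2 = 19. HB_6(19) = 3·6 + 1. Bump = 22. G_3 = 21.
G_3 = 21. HB_7(21) = 3·7. Bump = 24. G_4 = 23.
G_4 = 23. HB_8(23) = 2·8 + 7. Bump = 25. G_5 = 24.
G_5 = 24. HB_9(24) = 2·9 + 6. Bump = 26. G_6 = 25.
G_6 = 25. HB_10(25) = 2·10 + 5. Bump = 27. G_7 = 26.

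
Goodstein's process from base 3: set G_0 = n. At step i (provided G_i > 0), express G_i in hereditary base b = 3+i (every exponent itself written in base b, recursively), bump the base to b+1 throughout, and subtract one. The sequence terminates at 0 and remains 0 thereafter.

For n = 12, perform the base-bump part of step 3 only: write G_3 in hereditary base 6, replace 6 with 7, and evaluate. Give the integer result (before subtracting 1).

50

12 —HB3→ 3^2 + 3 —bump→ 4^2 + 4 = 20 —(−1)→ 19
19 —HB4→ 4^2 + 3 —bump→ 5^2 + 3 = 28 —(−1)→ 27
27 —HB5→ 5^2 + 2 —bump→ 6^2 + 2 = 38 —(−1)→ 37
37 —HB6→ 6^2 + 1 —bump→ 7^2 + 1 = 50 —(−1)→ 49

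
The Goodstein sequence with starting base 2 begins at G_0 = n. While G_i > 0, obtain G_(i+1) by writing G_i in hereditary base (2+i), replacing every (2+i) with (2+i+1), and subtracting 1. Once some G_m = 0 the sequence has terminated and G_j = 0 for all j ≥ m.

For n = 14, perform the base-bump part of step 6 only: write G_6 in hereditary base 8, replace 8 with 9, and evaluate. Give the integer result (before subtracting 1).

3487116549

[0] 14 ≡ 2^(2 + 1) + 2^2 + 2 (base 2). Lift 3: 111. −1: 110.
[1] 110 ≡ 3^(3 + 1) + 3^3 + 2 (base 3). Lift 4: 1282. −1: 1281.
[2] 1281 ≡ 4^(4 + 1) + 4^4 + 1 (base 4). Lift 5: 18751. −1: 18750.
[3] 18750 ≡ 5^(5 + 1) + 5^5 (base 5). Lift 6: 326592. −1: 326591.
[4] 326591 ≡ 6^(6 + 1) + 5·6^5 + 5·6^4 + 5·6^3 + 5·6^2 + 5·6 + 5 (base 6). Lift 7: 5862841. −1: 5862840.
[5] 5862840 ≡ 7^(7 + 1) + 5·7^5 + 5·7^4 + 5·7^3 + 5·7^2 + 5·7 + 4 (base 7). Lift 8: 134404972. −1: 134404971.
[6] 134404971 ≡ 8^(8 + 1) + 5·8^5 + 5·8^4 + 5·8^3 + 5·8^2 + 5·8 + 3 (base 8). Lift 9: 3487116549. −1: 3487116548.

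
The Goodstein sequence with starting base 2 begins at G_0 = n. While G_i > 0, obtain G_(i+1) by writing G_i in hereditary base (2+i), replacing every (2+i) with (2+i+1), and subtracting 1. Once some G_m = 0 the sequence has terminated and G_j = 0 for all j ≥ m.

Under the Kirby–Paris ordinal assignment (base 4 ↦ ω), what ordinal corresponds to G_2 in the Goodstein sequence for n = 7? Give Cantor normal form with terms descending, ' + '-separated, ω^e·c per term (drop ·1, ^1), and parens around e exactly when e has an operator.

[0] 7 ≡ 2^2 + 2 + 1 (base 2). Lift 3: 31. −1: 30.
[1] 30 ≡ 3^3 + 3 (base 3). Lift 4: 260. −1: 259.

ω^ω + 3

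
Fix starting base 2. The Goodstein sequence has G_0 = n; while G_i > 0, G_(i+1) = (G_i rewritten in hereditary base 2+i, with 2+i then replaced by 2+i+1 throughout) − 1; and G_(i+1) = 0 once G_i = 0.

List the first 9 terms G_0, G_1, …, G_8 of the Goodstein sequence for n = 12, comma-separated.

12, 107, 1065, 15685, 280019, 5764910, 134217867, 3486784574, 100000000211

i=0: 12 = 2^(2 + 1) + 2^2 (b=2); 2→3: 3^(3 + 1) + 3^3 = 108; 108−1 = 107
i=1: 107 = 3^(3 + 1) + 2·3^2 + 2·3 + 2 (b=3); 3→4: 4^(4 + 1) + 2·4^2 + 2·4 + 2 = 1066; 1066−1 = 1065
i=2: 1065 = 4^(4 + 1) + 2·4^2 + 2·4 + 1 (b=4); 4→5: 5^(5 + 1) + 2·5^2 + 2·5 + 1 = 15686; 15686−1 = 15685
i=3: 15685 = 5^(5 + 1) + 2·5^2 + 2·5 (b=5); 5→6: 6^(6 + 1) + 2·6^2 + 2·6 = 280020; 280020−1 = 280019
i=4: 280019 = 6^(6 + 1) + 2·6^2 + 6 + 5 (b=6); 6→7: 7^(7 + 1) + 2·7^2 + 7 + 5 = 5764911; 5764911−1 = 5764910
i=5: 5764910 = 7^(7 + 1) + 2·7^2 + 7 + 4 (b=7); 7→8: 8^(8 + 1) + 2·8^2 + 8 + 4 = 134217868; 134217868−1 = 134217867
i=6: 134217867 = 8^(8 + 1) + 2·8^2 + 8 + 3 (b=8); 8→9: 9^(9 + 1) + 2·9^2 + 9 + 3 = 3486784575; 3486784575−1 = 3486784574
i=7: 3486784574 = 9^(9 + 1) + 2·9^2 + 9 + 2 (b=9); 9→10: 10^(10 + 1) + 2·10^2 + 10 + 2 = 100000000212; 100000000212−1 = 100000000211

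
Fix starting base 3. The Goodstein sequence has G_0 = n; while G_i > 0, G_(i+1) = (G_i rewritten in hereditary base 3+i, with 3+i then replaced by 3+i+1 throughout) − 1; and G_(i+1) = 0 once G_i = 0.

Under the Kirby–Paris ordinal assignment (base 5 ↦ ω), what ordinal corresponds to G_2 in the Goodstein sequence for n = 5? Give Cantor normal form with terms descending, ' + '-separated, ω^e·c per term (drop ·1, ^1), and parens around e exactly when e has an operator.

5 —HB3→ 3 + 2 —bump→ 4 + 2 = 6 —(−1)→ 5
5 —HB4→ 4 + 1 —bump→ 5 + 1 = 6 —(−1)→ 5
5 —HB5→ 5 —bump→ 6 = 6 —(−1)→ 5

ω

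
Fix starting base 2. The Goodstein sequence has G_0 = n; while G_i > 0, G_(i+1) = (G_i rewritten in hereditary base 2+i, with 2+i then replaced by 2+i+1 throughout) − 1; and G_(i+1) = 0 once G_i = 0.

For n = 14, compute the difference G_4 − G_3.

307841

G_0=14  [base 2] 2^(2 + 1) + 2^2 + 2  →[2↦3]→  3^(3 + 1) + 3^3 + 3 = 111  −1 ⇒ G_1=110
G_1=110  [base 3] 3^(3 + 1) + 3^3 + 2  →[3↦4]→  4^(4 + 1) + 4^4 + 2 = 1282  −1 ⇒ G_2=1281
G_2=1281  [base 4] 4^(4 + 1) + 4^4 + 1  →[4↦5]→  5^(5 + 1) + 5^5 + 1 = 18751  −1 ⇒ G_3=18750
G_3=18750  [base 5] 5^(5 + 1) + 5^5  →[5↦6]→  6^(6 + 1) + 6^6 = 326592  −1 ⇒ G_4=326591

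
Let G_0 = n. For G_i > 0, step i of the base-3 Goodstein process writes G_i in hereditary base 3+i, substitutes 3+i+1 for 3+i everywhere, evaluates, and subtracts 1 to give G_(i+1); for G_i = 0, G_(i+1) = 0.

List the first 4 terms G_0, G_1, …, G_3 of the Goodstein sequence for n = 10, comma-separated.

10, 16, 24, 27

i=0: 10 = 3^2 + 1 (b=3); 3→4: 4^2 + 1 = 17; 17−1 = 16
i=1: 16 = 4^2 (b=4); 4→5: 5^2 = 25; 25−1 = 24
i=2: 24 = 4·5 + 4 (b=5); 5→6: 4·6 + 4 = 28; 28−1 = 27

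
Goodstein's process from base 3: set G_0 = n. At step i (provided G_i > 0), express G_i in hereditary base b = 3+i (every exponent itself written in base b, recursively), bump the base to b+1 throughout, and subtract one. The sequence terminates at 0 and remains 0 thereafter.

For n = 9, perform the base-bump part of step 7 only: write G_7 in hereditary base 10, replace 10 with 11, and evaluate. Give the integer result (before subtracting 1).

[0] 9 ≡ 3^2 (base 3). Lift 4: 16. −1: 15.
[1] 15 ≡ 3·4 + 3 (base 4). Lift 5: 18. −1: 17.
[2] 17 ≡ 3·5 + 2 (base 5). Lift 6: 20. −1: 19.
[3] 19 ≡ 3·6 + 1 (base 6). Lift 7: 22. −1: 21.
[4] 21 ≡ 3·7 (base 7). Lift 8: 24. −1: 23.
[5] 23 ≡ 2·8 + 7 (base 8). Lift 9: 25. −1: 24.
[6] 24 ≡ 2·9 + 6 (base 9). Lift 10: 26. −1: 25.
[7] 25 ≡ 2·10 + 5 (base 10). Lift 11: 27. −1: 26.

27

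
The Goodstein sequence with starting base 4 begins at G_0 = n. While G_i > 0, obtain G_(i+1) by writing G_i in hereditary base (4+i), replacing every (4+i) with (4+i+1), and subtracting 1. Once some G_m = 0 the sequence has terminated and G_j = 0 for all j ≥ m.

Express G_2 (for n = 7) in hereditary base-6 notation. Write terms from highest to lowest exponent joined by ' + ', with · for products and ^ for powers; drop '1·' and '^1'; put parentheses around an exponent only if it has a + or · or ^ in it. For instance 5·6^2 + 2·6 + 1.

i=0: 7 = 4 + 3 (b=4); 4→5: 5 + 3 = 8; 8−1 = 7
i=1: 7 = 5 + 2 (b=5); 5→6: 6 + 2 = 8; 8−1 = 7
i=2: 7 = 6 + 1 (b=6); 6→7: 7 + 1 = 8; 8−1 = 7

6 + 1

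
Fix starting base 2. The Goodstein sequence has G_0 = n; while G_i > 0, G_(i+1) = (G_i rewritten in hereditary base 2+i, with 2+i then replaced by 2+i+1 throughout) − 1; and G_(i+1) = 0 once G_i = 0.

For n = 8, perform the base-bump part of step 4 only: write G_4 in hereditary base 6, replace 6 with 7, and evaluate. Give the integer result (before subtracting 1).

1647196

i=0: 8 = 2^(2 + 1) (b=2); 2→3: 3^(3 + 1) = 81; 81−1 = 80
i=1: 80 = 2·3^3 + 2·3^2 + 2·3 + 2 (b=3); 3→4: 2·4^4 + 2·4^2 + 2·4 + 2 = 554; 554−1 = 553
i=2: 553 = 2·4^4 + 2·4^2 + 2·4 + 1 (b=4); 4→5: 2·5^5 + 2·5^2 + 2·5 + 1 = 6311; 6311−1 = 6310
i=3: 6310 = 2·5^5 + 2·5^2 + 2·5 (b=5); 5→6: 2·6^6 + 2·6^2 + 2·6 = 93396; 93396−1 = 93395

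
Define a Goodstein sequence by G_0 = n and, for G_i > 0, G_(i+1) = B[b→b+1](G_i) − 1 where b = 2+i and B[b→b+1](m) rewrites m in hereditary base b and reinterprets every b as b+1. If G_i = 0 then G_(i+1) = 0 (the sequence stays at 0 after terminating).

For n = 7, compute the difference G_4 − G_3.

43530

i=0: 7 = 2^2 + 2 + 1 (b=2); 2→3: 3^3 + 3 + 1 = 31; 31−1 = 30
i=1: 30 = 3^3 + 3 (b=3); 3→4: 4^4 + 4 = 260; 260−1 = 259
i=2: 259 = 4^4 + 3 (b=4); 4→5: 5^5 + 3 = 3128; 3128−1 = 3127
i=3: 3127 = 5^5 + 2 (b=5); 5→6: 6^6 + 2 = 46658; 46658−1 = 46657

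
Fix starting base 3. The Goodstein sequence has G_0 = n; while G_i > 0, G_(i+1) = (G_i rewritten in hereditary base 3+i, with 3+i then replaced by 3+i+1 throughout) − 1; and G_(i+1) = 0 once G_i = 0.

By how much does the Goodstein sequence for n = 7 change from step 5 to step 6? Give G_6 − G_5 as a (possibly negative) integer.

[0] 7 ≡ 2·3 + 1 (base 3). Lift 4: 9. −1: 8.
[1] 8 ≡ 2·4 (base 4). Lift 5: 10. −1: 9.
[2] 9 ≡ 5 + 4 (base 5). Lift 6: 10. −1: 9.
[3] 9 ≡ 6 + 3 (base 6). Lift 7: 10. −1: 9.
[4] 9 ≡ 7 + 2 (base 7). Lift 8: 10. −1: 9.
[5] 9 ≡ 8 + 1 (base 8). Lift 9: 10. −1: 9.

0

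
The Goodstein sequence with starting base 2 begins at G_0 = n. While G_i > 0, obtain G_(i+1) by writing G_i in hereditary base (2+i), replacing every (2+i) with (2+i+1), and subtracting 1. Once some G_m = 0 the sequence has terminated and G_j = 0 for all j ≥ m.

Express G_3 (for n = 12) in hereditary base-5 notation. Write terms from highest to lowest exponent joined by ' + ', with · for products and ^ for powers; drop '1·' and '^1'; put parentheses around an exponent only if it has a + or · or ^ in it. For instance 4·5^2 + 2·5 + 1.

(0) 12|_2 = 2^(2 + 1) + 2^2 ↦ 3^(3 + 1) + 3^3|_3 = 108 ⇒ 107
(1) 107|_3 = 3^(3 + 1) + 2·3^2 + 2·3 + 2 ↦ 4^(4 + 1) + 2·4^2 + 2·4 + 2|_4 = 1066 ⇒ 1065
(2) 1065|_4 = 4^(4 + 1) + 2·4^2 + 2·4 + 1 ↦ 5^(5 + 1) + 2·5^2 + 2·5 + 1|_5 = 15686 ⇒ 15685
(3) 15685|_5 = 5^(5 + 1) + 2·5^2 + 2·5 ↦ 6^(6 + 1) + 2·6^2 + 2·6|_6 = 280020 ⇒ 280019

5^(5 + 1) + 2·5^2 + 2·5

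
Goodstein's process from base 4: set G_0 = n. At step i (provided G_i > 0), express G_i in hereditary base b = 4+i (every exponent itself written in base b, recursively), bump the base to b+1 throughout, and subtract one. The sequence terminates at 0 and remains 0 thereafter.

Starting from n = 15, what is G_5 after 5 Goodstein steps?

24

base 4: 15 = 3·4 + 3; at 5: 3·5 + 3 = 18; next = 17
base 5: 17 = 3·5 + 2; at 6: 3·6 + 2 = 20; next = 19
base 6: 19 = 3·6 + 1; at 7: 3·7 + 1 = 22; next = 21
base 7: 21 = 3·7; at 8: 3·8 = 24; next = 23
base 8: 23 = 2·8 + 7; at 9: 2·9 + 7 = 25; next = 24
base 9: 24 = 2·9 + 6; at 10: 2·10 + 6 = 26; next = 25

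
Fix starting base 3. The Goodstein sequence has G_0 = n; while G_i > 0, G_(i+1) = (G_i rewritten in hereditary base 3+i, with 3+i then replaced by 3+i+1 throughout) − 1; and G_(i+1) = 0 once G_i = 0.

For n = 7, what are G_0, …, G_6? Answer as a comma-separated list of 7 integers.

7, 8, 9, 9, 9, 9, 9

[0] 7 ≡ 2·3 + 1 (base 3). Lift 4: 9. −1: 8.
[1] 8 ≡ 2·4 (base 4). Lift 5: 10. −1: 9.
[2] 9 ≡ 5 + 4 (base 5). Lift 6: 10. −1: 9.
[3] 9 ≡ 6 + 3 (base 6). Lift 7: 10. −1: 9.
[4] 9 ≡ 7 + 2 (base 7). Lift 8: 10. −1: 9.
[5] 9 ≡ 8 + 1 (base 8). Lift 9: 10. −1: 9.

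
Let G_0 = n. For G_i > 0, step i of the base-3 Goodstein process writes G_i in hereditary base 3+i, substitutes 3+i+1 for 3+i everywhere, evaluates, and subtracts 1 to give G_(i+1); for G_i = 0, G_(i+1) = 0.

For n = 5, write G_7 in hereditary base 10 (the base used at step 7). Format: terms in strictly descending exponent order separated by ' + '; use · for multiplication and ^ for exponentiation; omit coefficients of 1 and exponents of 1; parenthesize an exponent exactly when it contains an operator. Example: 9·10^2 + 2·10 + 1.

base 3: 5 = 3 + 2; at 4: 4 + 2 = 6; next = 5
base 4: 5 = 4 + 1; at 5: 5 + 1 = 6; next = 5
base 5: 5 = 5; at 6: 6 = 6; next = 5
base 6: 5 = 5; at 7: 5 = 5; next = 4
base 7: 4 = 4; at 8: 4 = 4; next = 3
base 8: 3 = 3; at 9: 3 = 3; next = 2
base 9: 2 = 2; at 10: 2 = 2; next = 1

1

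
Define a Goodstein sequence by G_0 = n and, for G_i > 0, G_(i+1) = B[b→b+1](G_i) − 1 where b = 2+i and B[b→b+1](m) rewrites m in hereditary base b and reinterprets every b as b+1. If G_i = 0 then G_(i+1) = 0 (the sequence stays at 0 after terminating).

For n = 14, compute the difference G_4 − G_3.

base 2: 14 = 2^(2 + 1) + 2^2 + 2; at 3: 3^(3 + 1) + 3^3 + 3 = 111; next = 110
base 3: 110 = 3^(3 + 1) + 3^3 + 2; at 4: 4^(4 + 1) + 4^4 + 2 = 1282; next = 1281
base 4: 1281 = 4^(4 + 1) + 4^4 + 1; at 5: 5^(5 + 1) + 5^5 + 1 = 18751; next = 18750
base 5: 18750 = 5^(5 + 1) + 5^5; at 6: 6^(6 + 1) + 6^6 = 326592; next = 326591

307841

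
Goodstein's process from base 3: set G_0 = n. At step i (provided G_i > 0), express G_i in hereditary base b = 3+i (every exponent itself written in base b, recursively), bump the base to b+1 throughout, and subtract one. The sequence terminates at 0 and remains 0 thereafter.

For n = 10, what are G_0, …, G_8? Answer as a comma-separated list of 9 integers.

10 —HB3→ 3^2 + 1 —bump→ 4^2 + 1 = 17 —(−1)→ 16
16 —HB4→ 4^2 —bump→ 5^2 = 25 —(−1)→ 24
24 —HB5→ 4·5 + 4 —bump→ 4·6 + 4 = 28 —(−1)→ 27
27 —HB6→ 4·6 + 3 —bump→ 4·7 + 3 = 31 —(−1)→ 30
30 —HB7→ 4·7 + 2 —bump→ 4·8 + 2 = 34 —(−1)→ 33
33 —HB8→ 4·8 + 1 —bump→ 4·9 + 1 = 37 —(−1)→ 36
36 —HB9→ 4·9 —bump→ 4·10 = 40 —(−1)→ 39
39 —HB10→ 3·10 + 9 —bump→ 3·11 + 9 = 42 —(−1)→ 41

10, 16, 24, 27, 30, 33, 36, 39, 41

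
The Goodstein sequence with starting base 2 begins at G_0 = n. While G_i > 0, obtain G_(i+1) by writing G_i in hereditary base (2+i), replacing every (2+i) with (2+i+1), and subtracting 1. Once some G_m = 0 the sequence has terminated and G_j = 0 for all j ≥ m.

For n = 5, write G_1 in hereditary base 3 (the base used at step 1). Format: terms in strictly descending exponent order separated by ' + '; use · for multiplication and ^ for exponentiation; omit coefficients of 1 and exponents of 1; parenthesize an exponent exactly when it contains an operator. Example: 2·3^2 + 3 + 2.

3^3

5 —HB2→ 2^2 + 1 —bump→ 3^3 + 1 = 28 —(−1)→ 27
27 —HB3→ 3^3 —bump→ 4^4 = 256 —(−1)→ 255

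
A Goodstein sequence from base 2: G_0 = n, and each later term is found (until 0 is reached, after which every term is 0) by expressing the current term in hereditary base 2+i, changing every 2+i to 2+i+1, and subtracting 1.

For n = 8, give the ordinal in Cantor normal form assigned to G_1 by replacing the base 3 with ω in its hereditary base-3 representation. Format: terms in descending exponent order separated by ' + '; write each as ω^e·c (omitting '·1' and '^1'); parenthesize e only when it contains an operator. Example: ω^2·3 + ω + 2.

base 2: 8 = 2^(2 + 1); at 3: 3^(3 + 1) = 81; next = 80
base 3: 80 = 2·3^3 + 2·3^2 + 2·3 + 2; at 4: 2·4^4 + 2·4^2 + 2·4 + 2 = 554; next = 553

ω^ω·2 + ω^2·2 + ω·2 + 2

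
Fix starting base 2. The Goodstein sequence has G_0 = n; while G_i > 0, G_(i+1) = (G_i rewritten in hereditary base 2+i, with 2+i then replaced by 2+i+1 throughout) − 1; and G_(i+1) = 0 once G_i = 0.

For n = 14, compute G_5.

base 2: 14 = 2^(2 + 1) + 2^2 + 2; at 3: 3^(3 + 1) + 3^3 + 3 = 111; next = 110
base 3: 110 = 3^(3 + 1) + 3^3 + 2; at 4: 4^(4 + 1) + 4^4 + 2 = 1282; next = 1281
base 4: 1281 = 4^(4 + 1) + 4^4 + 1; at 5: 5^(5 + 1) + 5^5 + 1 = 18751; next = 18750
base 5: 18750 = 5^(5 + 1) + 5^5; at 6: 6^(6 + 1) + 6^6 = 326592; next = 326591
base 6: 326591 = 6^(6 + 1) + 5·6^5 + 5·6^4 + 5·6^3 + 5·6^2 + 5·6 + 5; at 7: 7^(7 + 1) + 5·7^5 + 5·7^4 + 5·7^3 + 5·7^2 + 5·7 + 5 = 5862841; next = 5862840
base 7: 5862840 = 7^(7 + 1) + 5·7^5 + 5·7^4 + 5·7^3 + 5·7^2 + 5·7 + 4; at 8: 8^(8 + 1) + 5·8^5 + 5·8^4 + 5·8^3 + 5·8^2 + 5·8 + 4 = 134404972; next = 134404971

5862840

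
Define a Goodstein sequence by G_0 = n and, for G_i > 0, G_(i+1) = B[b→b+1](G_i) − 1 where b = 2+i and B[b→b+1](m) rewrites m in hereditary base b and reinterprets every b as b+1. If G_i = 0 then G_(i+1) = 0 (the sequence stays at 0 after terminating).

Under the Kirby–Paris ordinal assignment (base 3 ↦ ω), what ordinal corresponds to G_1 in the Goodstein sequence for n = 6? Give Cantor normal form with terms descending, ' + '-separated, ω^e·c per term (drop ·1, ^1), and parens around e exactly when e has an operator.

ω^ω + 2

(0) 6|_2 = 2^2 + 2 ↦ 3^3 + 3|_3 = 30 ⇒ 29
(1) 29|_3 = 3^3 + 2 ↦ 4^4 + 2|_4 = 258 ⇒ 257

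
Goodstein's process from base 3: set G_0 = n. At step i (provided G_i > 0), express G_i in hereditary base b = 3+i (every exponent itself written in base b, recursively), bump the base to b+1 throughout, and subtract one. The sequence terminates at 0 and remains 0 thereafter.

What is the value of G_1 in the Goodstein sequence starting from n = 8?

9

step 0: 8 = 2·3 + 2; sub 4 for 3: 2·4 + 2; = 10; G_1 = 10−1 = 9
step 1: 9 = 2·4 + 1; sub 5 for 4: 2·5 + 1; = 11; G_2 = 11−1 = 10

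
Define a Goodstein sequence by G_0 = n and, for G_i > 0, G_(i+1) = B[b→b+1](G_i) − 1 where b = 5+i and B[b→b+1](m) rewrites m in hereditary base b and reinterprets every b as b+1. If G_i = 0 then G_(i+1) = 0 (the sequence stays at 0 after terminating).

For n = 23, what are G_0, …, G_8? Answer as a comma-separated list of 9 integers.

(0) 23|_5 = 4·5 + 3 ↦ 4·6 + 3|_6 = 27 ⇒ 26
(1) 26|_6 = 4·6 + 2 ↦ 4·7 + 2|_7 = 30 ⇒ 29
(2) 29|_7 = 4·7 + 1 ↦ 4·8 + 1|_8 = 33 ⇒ 32
(3) 32|_8 = 4·8 ↦ 4·9|_9 = 36 ⇒ 35
(4) 35|_9 = 3·9 + 8 ↦ 3·10 + 8|_10 = 38 ⇒ 37
(5) 37|_10 = 3·10 + 7 ↦ 3·11 + 7|_11 = 40 ⇒ 39
(6) 39|_11 = 3·11 + 6 ↦ 3·12 + 6|_12 = 42 ⇒ 41
(7) 41|_12 = 3·12 + 5 ↦ 3·13 + 5|_13 = 44 ⇒ 43

23, 26, 29, 32, 35, 37, 39, 41, 43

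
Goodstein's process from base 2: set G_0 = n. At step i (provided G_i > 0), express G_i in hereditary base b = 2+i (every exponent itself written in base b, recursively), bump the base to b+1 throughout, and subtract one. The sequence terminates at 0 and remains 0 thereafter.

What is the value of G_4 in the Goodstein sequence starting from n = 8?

base 2: 8 = 2^(2 + 1); at 3: 3^(3 + 1) = 81; next = 80
base 3: 80 = 2·3^3 + 2·3^2 + 2·3 + 2; at 4: 2·4^4 + 2·4^2 + 2·4 + 2 = 554; next = 553
base 4: 553 = 2·4^4 + 2·4^2 + 2·4 + 1; at 5: 2·5^5 + 2·5^2 + 2·5 + 1 = 6311; next = 6310
base 5: 6310 = 2·5^5 + 2·5^2 + 2·5; at 6: 2·6^6 + 2·6^2 + 2·6 = 93396; next = 93395
base 6: 93395 = 2·6^6 + 2·6^2 + 6 + 5; at 7: 2·7^7 + 2·7^2 + 7 + 5 = 1647196; next = 1647195

93395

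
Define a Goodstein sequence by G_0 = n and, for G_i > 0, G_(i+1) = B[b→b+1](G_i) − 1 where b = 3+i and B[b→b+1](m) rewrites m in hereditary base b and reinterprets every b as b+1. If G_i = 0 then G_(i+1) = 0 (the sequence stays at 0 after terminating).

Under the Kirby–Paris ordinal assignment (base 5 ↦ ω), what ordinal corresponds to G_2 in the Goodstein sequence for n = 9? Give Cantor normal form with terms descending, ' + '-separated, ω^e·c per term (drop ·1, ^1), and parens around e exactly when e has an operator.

ω·3 + 2

[0] 9 ≡ 3^2 (base 3). Lift 4: 16. −1: 15.
[1] 15 ≡ 3·4 + 3 (base 4). Lift 5: 18. −1: 17.
[2] 17 ≡ 3·5 + 2 (base 5). Lift 6: 20. −1: 19.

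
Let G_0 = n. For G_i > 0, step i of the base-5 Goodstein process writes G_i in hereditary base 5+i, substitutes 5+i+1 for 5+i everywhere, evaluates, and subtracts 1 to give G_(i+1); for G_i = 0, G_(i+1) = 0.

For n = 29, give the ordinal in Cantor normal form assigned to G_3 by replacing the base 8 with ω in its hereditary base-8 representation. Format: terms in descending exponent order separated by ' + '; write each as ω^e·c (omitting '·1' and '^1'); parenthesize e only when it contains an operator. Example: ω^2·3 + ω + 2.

G_0=29  [base 5] 5^2 + 4  →[5↦6]→  6^2 + 4 = 40  −1 ⇒ G_1=39
G_1=39  [base 6] 6^2 + 3  →[6↦7]→  7^2 + 3 = 52  −1 ⇒ G_2=51
G_2=51  [base 7] 7^2 + 2  →[7↦8]→  8^2 + 2 = 66  −1 ⇒ G_3=65
G_3=65  [base 8] 8^2 + 1  →[8↦9]→  9^2 + 1 = 82  −1 ⇒ G_4=81

ω^2 + 1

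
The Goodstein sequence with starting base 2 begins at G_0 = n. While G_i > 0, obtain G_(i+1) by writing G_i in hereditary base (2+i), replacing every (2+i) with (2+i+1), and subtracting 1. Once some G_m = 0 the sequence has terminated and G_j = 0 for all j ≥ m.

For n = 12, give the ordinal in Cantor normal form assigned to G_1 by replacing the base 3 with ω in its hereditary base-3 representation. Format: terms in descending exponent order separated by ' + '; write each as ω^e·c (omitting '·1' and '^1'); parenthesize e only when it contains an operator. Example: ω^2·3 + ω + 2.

(0) 12|_2 = 2^(2 + 1) + 2^2 ↦ 3^(3 + 1) + 3^3|_3 = 108 ⇒ 107
(1) 107|_3 = 3^(3 + 1) + 2·3^2 + 2·3 + 2 ↦ 4^(4 + 1) + 2·4^2 + 2·4 + 2|_4 = 1066 ⇒ 1065

ω^(ω + 1) + ω^2·2 + ω·2 + 2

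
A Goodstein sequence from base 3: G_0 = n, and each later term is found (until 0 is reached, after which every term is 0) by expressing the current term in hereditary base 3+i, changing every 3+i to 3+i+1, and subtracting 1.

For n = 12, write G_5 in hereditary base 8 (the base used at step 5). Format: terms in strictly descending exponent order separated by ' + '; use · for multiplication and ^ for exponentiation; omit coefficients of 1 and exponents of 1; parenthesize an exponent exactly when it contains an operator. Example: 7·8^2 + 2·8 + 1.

G_0=12  [base 3] 3^2 + 3  →[3↦4]→  4^2 + 4 = 20  −1 ⇒ G_1=19
G_1=19  [base 4] 4^2 + 3  →[4↦5]→  5^2 + 3 = 28  −1 ⇒ G_2=27
G_2=27  [base 5] 5^2 + 2  →[5↦6]→  6^2 + 2 = 38  −1 ⇒ G_3=37
G_3=37  [base 6] 6^2 + 1  →[6↦7]→  7^2 + 1 = 50  −1 ⇒ G_4=49
G_4=49  [base 7] 7^2  →[7↦8]→  8^2 = 64  −1 ⇒ G_5=63

7·8 + 7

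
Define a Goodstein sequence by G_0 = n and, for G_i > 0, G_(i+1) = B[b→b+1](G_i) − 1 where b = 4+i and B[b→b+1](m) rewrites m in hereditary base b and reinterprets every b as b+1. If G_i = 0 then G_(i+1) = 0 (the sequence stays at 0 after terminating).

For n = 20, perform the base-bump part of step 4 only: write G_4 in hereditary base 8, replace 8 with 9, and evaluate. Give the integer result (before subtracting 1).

82

i=0: 20 = 4^2 + 4 (b=4); 4→5: 5^2 + 5 = 30; 30−1 = 29
i=1: 29 = 5^2 + 4 (b=5); 5→6: 6^2 + 4 = 40; 40−1 = 39
i=2: 39 = 6^2 + 3 (b=6); 6→7: 7^2 + 3 = 52; 52−1 = 51
i=3: 51 = 7^2 + 2 (b=7); 7→8: 8^2 + 2 = 66; 66−1 = 65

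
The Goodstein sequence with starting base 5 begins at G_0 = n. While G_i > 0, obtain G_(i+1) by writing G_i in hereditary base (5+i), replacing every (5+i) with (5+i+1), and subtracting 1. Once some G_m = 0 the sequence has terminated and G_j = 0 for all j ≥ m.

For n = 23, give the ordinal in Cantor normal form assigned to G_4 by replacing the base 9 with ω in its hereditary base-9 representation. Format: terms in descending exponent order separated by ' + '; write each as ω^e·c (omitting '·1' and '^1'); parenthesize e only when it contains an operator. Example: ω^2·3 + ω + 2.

(0) 23|_5 = 4·5 + 3 ↦ 4·6 + 3|_6 = 27 ⇒ 26
(1) 26|_6 = 4·6 + 2 ↦ 4·7 + 2|_7 = 30 ⇒ 29
(2) 29|_7 = 4·7 + 1 ↦ 4·8 + 1|_8 = 33 ⇒ 32
(3) 32|_8 = 4·8 ↦ 4·9|_9 = 36 ⇒ 35
(4) 35|_9 = 3·9 + 8 ↦ 3·10 + 8|_10 = 38 ⇒ 37

ω·3 + 8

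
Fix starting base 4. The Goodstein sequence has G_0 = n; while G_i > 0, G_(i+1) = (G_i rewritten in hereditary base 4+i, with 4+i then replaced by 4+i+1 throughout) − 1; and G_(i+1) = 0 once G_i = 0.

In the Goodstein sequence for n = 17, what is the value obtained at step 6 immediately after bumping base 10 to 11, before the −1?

56

(0) 17|_4 = 4^2 + 1 ↦ 5^2 + 1|_5 = 26 ⇒ 25
(1) 25|_5 = 5^2 ↦ 6^2|_6 = 36 ⇒ 35
(2) 35|_6 = 5·6 + 5 ↦ 5·7 + 5|_7 = 40 ⇒ 39
(3) 39|_7 = 5·7 + 4 ↦ 5·8 + 4|_8 = 44 ⇒ 43
(4) 43|_8 = 5·8 + 3 ↦ 5·9 + 3|_9 = 48 ⇒ 47
(5) 47|_9 = 5·9 + 2 ↦ 5·10 + 2|_10 = 52 ⇒ 51
(6) 51|_10 = 5·10 + 1 ↦ 5·11 + 1|_11 = 56 ⇒ 55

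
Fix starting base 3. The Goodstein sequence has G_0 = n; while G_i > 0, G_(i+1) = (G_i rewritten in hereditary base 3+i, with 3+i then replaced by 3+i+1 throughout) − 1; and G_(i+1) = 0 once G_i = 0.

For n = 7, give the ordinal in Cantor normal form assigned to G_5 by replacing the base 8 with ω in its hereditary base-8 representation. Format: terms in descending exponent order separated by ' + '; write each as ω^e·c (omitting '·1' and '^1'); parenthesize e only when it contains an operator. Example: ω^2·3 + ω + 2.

ω + 1

step 0: 7 = 2·3 + 1; sub 4 for 3: 2·4 + 1; = 9; G_1 = 9−1 = 8
step 1: 8 = 2·4; sub 5 for 4: 2·5; = 10; G_2 = 10−1 = 9
step 2: 9 = 5 + 4; sub 6 for 5: 6 + 4; = 10; G_3 = 10−1 = 9
step 3: 9 = 6 + 3; sub 7 for 6: 7 + 3; = 10; G_4 = 10−1 = 9
step 4: 9 = 7 + 2; sub 8 for 7: 8 + 2; = 10; G_5 = 10−1 = 9
step 5: 9 = 8 + 1; sub 9 for 8: 9 + 1; = 10; G_6 = 10−1 = 9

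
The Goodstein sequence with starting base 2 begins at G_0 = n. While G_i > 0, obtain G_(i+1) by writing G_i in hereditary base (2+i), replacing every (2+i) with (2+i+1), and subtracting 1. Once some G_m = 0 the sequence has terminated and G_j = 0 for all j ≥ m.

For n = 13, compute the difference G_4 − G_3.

(0) 13|_2 = 2^(2 + 1) + 2^2 + 1 ↦ 3^(3 + 1) + 3^3 + 1|_3 = 109 ⇒ 108
(1) 108|_3 = 3^(3 + 1) + 3^3 ↦ 4^(4 + 1) + 4^4|_4 = 1280 ⇒ 1279
(2) 1279|_4 = 4^(4 + 1) + 3·4^3 + 3·4^2 + 3·4 + 3 ↦ 5^(5 + 1) + 3·5^3 + 3·5^2 + 3·5 + 3|_5 = 16093 ⇒ 16092
(3) 16092|_5 = 5^(5 + 1) + 3·5^3 + 3·5^2 + 3·5 + 2 ↦ 6^(6 + 1) + 3·6^3 + 3·6^2 + 3·6 + 2|_6 = 280712 ⇒ 280711

264619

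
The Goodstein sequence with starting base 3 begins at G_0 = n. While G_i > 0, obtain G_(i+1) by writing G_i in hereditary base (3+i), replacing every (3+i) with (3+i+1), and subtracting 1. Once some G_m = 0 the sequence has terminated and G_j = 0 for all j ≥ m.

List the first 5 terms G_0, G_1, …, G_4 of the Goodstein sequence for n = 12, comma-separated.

12, 19, 27, 37, 49

(0) 12|_3 = 3^2 + 3 ↦ 4^2 + 4|_4 = 20 ⇒ 19
(1) 19|_4 = 4^2 + 3 ↦ 5^2 + 3|_5 = 28 ⇒ 27
(2) 27|_5 = 5^2 + 2 ↦ 6^2 + 2|_6 = 38 ⇒ 37
(3) 37|_6 = 6^2 + 1 ↦ 7^2 + 1|_7 = 50 ⇒ 49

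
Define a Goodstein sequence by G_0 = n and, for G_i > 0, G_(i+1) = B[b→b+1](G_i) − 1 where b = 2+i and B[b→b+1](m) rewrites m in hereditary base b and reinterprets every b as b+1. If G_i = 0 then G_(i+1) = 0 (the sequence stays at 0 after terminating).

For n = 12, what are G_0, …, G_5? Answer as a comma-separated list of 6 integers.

[0] 12 ≡ 2^(2 + 1) + 2^2 (base 2). Lift 3: 108. −1: 107.
[1] 107 ≡ 3^(3 + 1) + 2·3^2 + 2·3 + 2 (base 3). Lift 4: 1066. −1: 1065.
[2] 1065 ≡ 4^(4 + 1) + 2·4^2 + 2·4 + 1 (base 4). Lift 5: 15686. −1: 15685.
[3] 15685 ≡ 5^(5 + 1) + 2·5^2 + 2·5 (base 5). Lift 6: 280020. −1: 280019.
[4] 280019 ≡ 6^(6 + 1) + 2·6^2 + 6 + 5 (base 6). Lift 7: 5764911. −1: 5764910.

12, 107, 1065, 15685, 280019, 5764910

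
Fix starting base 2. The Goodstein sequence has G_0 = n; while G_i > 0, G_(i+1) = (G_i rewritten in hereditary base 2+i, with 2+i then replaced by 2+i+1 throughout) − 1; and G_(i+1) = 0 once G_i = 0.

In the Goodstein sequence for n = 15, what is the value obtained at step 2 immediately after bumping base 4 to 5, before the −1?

base 2: 15 = 2^(2 + 1) + 2^2 + 2 + 1; at 3: 3^(3 + 1) + 3^3 + 3 + 1 = 112; next = 111
base 3: 111 = 3^(3 + 1) + 3^3 + 3; at 4: 4^(4 + 1) + 4^4 + 4 = 1284; next = 1283
base 4: 1283 = 4^(4 + 1) + 4^4 + 3; at 5: 5^(5 + 1) + 5^5 + 3 = 18753; next = 18752

18753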